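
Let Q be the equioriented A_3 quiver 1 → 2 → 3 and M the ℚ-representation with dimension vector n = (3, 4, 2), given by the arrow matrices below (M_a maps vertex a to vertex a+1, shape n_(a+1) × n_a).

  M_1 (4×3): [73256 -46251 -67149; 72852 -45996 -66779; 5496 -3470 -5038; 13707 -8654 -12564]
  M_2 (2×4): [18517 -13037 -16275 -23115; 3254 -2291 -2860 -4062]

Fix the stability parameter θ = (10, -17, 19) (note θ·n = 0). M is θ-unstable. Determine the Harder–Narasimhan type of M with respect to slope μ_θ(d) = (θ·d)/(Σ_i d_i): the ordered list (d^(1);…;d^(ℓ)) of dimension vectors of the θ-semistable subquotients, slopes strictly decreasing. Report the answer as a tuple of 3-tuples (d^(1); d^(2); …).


Interval decomposition of M: I[1,2], I[1,3]^2, I[2,2].
HN type (ℓ=3): μ^(1)=19; μ^(2)=-7/2; μ^(3)=-17

((0, 0, 2); (3, 3, 0); (0, 1, 0))


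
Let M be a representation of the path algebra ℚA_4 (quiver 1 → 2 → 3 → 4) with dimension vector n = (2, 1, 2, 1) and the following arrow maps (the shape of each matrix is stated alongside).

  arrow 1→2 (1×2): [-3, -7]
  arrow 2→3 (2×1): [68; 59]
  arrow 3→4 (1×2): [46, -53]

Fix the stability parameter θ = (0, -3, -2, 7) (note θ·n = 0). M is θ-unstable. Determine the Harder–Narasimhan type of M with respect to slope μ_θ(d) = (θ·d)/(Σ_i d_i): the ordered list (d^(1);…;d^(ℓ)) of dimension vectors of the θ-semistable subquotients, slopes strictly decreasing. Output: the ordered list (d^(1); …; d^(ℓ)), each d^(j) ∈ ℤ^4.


Barcode: M ≅ I[1,1], I[1,4], I[3,3]. HN layers by μ_θ (4 steps, strictly decreasing):
  μ^(1)=7; μ^(2)=0; μ^(3)=-5/3; μ^(4)=-2

((0, 0, 0, 1); (1, 0, 0, 0); (1, 1, 1, 0); (0, 0, 1, 0))


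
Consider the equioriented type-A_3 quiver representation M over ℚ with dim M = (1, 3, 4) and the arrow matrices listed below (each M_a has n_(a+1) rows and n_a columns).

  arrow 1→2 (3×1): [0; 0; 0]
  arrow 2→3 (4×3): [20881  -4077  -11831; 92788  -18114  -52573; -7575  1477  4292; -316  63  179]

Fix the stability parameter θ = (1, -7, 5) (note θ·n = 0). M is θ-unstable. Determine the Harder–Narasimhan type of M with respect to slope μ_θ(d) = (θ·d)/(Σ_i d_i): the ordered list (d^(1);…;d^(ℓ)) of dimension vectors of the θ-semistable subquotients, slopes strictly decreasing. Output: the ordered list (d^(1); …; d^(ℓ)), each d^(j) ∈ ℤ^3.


Interval decomposition of M: I[1,1], I[2,3]^3, I[3,3].
HN type (ℓ=3): μ^(1)=5; μ^(2)=1; μ^(3)=-7

((0, 0, 4); (1, 0, 0); (0, 3, 0))


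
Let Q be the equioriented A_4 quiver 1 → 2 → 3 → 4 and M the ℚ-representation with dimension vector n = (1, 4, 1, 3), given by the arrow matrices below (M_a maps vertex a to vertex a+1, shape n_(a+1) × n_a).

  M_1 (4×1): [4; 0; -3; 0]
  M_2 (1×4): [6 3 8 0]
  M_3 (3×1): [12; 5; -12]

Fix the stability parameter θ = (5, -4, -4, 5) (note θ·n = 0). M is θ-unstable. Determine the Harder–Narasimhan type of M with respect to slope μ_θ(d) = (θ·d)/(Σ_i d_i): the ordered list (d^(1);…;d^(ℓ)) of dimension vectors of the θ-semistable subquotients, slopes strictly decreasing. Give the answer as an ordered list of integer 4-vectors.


Barcode: M ≅ I[1,2], I[2,2]^2, I[2,4], I[4,4]^2. HN layers by μ_θ (3 steps, strictly decreasing):
  μ^(1)=5; μ^(2)=1/2; μ^(3)=-4

((0, 0, 0, 3); (1, 1, 0, 0); (0, 3, 1, 0))


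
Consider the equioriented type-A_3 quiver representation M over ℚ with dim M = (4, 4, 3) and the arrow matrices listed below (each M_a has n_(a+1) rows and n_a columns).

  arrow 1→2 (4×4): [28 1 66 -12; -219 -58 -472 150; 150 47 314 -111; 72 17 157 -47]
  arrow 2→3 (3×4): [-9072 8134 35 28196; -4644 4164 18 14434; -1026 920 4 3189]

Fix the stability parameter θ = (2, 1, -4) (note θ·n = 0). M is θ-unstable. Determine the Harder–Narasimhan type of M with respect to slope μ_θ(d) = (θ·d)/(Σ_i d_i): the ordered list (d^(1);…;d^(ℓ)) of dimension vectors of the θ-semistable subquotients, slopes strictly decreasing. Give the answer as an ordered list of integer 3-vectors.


Via rank(M_{q-1}∘⋯∘M_p): M ≅ I[1,2]^2, I[1,3]^2, I[3,3].
μ_θ-semistable layers: μ^(1)=3/2; μ^(2)=-1/3; μ^(3)=-4

((2, 2, 0); (2, 2, 2); (0, 0, 1))


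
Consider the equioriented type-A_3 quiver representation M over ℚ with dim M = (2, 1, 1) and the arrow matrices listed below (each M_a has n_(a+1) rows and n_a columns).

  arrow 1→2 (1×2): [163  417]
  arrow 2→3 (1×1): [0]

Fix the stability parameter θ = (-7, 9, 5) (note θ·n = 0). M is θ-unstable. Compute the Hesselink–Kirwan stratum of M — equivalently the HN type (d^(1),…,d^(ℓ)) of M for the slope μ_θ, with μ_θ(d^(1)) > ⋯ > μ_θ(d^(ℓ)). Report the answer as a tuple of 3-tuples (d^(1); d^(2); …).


Barcode: M ≅ I[1,1], I[1,2], I[3,3]. HN layers by μ_θ (3 steps, strictly decreasing):
  μ^(1)=9; μ^(2)=5; μ^(3)=-7

((0, 1, 0); (0, 0, 1); (2, 0, 0))


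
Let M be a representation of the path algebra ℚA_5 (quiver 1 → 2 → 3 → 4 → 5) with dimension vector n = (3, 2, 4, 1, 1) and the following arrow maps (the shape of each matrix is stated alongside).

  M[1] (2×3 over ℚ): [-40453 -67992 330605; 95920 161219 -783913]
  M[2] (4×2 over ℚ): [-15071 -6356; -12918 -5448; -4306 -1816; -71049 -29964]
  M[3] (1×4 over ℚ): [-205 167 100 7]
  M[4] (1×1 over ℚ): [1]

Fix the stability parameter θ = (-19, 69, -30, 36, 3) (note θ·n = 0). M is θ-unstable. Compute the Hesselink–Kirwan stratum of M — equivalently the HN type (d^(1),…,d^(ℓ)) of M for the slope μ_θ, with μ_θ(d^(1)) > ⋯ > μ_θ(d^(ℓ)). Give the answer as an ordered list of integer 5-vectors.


Interval decomposition of M: I[1,1], I[1,2], I[1,5], I[3,3]^3.
HN type (ℓ=4): μ^(1)=69; μ^(2)=39/2; μ^(3)=-19; μ^(4)=-30

((0, 1, 0, 0, 0); (0, 1, 1, 1, 1); (3, 0, 0, 0, 0); (0, 0, 3, 0, 0))


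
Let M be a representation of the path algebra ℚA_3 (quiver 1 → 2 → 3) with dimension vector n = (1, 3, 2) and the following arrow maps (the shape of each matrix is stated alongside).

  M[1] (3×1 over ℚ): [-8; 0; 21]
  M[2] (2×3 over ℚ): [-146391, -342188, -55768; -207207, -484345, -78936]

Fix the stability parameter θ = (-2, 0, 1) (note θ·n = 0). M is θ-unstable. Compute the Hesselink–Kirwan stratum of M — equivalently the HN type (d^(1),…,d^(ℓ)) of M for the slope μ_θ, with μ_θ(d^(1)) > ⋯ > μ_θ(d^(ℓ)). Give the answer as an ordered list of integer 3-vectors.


Interval decomposition of M: I[1,2], I[2,3]^2.
HN type (ℓ=3): μ^(1)=1; μ^(2)=0; μ^(3)=-2

((0, 0, 2); (0, 3, 0); (1, 0, 0))


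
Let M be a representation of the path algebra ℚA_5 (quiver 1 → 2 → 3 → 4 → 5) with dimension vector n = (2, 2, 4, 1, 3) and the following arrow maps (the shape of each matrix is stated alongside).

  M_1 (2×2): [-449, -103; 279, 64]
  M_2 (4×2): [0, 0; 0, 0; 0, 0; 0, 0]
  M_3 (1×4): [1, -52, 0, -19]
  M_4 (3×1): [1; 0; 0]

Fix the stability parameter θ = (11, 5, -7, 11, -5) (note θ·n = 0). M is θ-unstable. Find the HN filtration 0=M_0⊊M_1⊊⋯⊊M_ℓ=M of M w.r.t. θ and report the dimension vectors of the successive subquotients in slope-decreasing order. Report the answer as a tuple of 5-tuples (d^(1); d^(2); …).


Via rank(M_{q-1}∘⋯∘M_p): M ≅ I[1,2]^2, I[3,3]^3, I[3,5], I[5,5]^2.
μ_θ-semistable layers: μ^(1)=8; μ^(2)=3; μ^(3)=-5; μ^(4)=-7

((2, 2, 0, 0, 0); (0, 0, 0, 1, 1); (0, 0, 0, 0, 2); (0, 0, 4, 0, 0))


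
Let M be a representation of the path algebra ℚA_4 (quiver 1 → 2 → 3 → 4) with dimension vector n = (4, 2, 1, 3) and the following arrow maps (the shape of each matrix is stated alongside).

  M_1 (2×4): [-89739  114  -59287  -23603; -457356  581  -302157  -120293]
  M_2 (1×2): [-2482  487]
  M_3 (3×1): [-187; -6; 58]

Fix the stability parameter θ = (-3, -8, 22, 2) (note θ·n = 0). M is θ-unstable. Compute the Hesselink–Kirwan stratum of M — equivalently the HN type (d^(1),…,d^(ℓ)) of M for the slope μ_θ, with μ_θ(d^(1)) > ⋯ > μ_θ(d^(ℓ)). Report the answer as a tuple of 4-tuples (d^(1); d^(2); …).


Interval decomposition of M: I[1,1]^2, I[1,2], I[1,4], I[4,4]^2.
HN type (ℓ=4): μ^(1)=12; μ^(2)=2; μ^(3)=-3; μ^(4)=-11/2

((0, 0, 1, 1); (0, 0, 0, 2); (2, 0, 0, 0); (2, 2, 0, 0))


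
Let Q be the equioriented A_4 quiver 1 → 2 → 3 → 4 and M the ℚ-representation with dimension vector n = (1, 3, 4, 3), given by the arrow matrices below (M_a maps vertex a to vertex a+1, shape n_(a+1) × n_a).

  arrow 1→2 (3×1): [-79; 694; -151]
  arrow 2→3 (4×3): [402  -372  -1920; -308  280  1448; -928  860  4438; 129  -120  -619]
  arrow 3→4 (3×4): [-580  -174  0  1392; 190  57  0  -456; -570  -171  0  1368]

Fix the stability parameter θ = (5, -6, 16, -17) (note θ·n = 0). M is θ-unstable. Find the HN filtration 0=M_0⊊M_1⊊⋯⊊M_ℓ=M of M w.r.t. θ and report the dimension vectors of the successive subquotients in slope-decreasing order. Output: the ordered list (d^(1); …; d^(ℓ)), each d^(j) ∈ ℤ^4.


Barcode: M ≅ I[1,3], I[2,2], I[2,3], I[3,3], I[3,4], I[4,4]^2. HN layers by μ_θ (4 steps, strictly decreasing):
  μ^(1)=16; μ^(2)=-1/2; μ^(3)=-6; μ^(4)=-17

((0, 0, 3, 0); (1, 1, 1, 1); (0, 2, 0, 0); (0, 0, 0, 2))


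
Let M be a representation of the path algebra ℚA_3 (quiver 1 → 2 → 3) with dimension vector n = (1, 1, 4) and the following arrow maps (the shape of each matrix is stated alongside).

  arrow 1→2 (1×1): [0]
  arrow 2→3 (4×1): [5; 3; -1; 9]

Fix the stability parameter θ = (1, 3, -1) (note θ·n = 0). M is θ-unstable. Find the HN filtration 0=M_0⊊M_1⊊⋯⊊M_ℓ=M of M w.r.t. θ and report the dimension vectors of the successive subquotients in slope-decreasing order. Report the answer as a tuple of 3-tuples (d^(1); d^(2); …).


Barcode: M ≅ I[1,1], I[2,3], I[3,3]^3. HN layers by μ_θ (2 steps, strictly decreasing):
  μ^(1)=1; μ^(2)=-1

((1, 1, 1); (0, 0, 3))


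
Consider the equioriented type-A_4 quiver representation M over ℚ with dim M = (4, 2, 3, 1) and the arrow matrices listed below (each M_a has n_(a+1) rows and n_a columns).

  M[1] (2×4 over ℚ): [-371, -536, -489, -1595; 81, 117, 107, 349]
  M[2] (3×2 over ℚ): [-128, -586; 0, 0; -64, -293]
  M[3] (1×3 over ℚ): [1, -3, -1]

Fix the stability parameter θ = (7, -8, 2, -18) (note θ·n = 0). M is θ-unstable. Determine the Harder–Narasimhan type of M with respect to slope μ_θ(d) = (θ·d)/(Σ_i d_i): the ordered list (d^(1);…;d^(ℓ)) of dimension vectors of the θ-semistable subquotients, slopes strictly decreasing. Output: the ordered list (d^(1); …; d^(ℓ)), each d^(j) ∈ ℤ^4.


Via rank(M_{q-1}∘⋯∘M_p): M ≅ I[1,1]^2, I[1,2], I[1,4], I[3,3]^2.
μ_θ-semistable layers: μ^(1)=7; μ^(2)=2; μ^(3)=-1/2; μ^(4)=-17/4

((2, 0, 0, 0); (0, 0, 2, 0); (1, 1, 0, 0); (1, 1, 1, 1))


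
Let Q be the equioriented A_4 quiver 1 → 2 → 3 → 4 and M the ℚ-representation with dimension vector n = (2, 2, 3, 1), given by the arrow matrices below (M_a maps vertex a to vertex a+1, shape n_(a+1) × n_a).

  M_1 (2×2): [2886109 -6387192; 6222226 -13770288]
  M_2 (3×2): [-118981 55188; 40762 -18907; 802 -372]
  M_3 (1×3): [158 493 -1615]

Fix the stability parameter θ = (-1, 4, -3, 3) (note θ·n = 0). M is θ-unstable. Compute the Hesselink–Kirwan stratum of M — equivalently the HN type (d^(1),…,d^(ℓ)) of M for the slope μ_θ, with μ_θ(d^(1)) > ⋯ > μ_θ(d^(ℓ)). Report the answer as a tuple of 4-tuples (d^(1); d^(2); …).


Interval decomposition of M: I[1,1], I[1,3], I[2,4], I[3,3].
HN type (ℓ=4): μ^(1)=3; μ^(2)=1/2; μ^(3)=-1; μ^(4)=-3

((0, 0, 0, 1); (0, 2, 2, 0); (2, 0, 0, 0); (0, 0, 1, 0))


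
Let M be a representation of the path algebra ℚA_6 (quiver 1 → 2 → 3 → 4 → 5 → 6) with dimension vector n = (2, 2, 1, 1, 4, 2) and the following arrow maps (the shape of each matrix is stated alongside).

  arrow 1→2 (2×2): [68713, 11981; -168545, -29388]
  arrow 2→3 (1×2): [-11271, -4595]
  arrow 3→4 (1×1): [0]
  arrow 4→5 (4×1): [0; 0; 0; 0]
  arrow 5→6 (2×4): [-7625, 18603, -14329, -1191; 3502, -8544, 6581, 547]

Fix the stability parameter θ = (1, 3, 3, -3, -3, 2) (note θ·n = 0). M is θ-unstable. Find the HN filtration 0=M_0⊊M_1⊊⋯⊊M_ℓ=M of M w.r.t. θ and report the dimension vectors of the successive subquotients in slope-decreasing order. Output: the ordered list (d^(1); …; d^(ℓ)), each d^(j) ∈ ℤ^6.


Via rank(M_{q-1}∘⋯∘M_p): M ≅ I[1,2], I[1,3], I[4,4], I[5,5]^2, I[5,6]^2.
μ_θ-semistable layers: μ^(1)=3; μ^(2)=2; μ^(3)=1; μ^(4)=-3

((0, 2, 1, 0, 0, 0); (0, 0, 0, 0, 0, 2); (2, 0, 0, 0, 0, 0); (0, 0, 0, 1, 4, 0))


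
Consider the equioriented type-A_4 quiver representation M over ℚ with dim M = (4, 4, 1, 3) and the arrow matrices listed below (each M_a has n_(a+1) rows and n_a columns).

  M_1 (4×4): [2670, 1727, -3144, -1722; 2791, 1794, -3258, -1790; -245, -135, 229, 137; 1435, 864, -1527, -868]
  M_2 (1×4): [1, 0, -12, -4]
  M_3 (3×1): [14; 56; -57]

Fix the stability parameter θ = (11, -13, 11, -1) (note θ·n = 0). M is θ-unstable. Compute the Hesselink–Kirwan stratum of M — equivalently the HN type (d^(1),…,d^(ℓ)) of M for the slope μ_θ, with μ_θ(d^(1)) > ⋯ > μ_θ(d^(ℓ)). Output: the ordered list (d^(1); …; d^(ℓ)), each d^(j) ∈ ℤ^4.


Barcode: M ≅ I[1,2]^3, I[1,4], I[4,4]^2. HN layers by μ_θ (2 steps, strictly decreasing):
  μ^(1)=5; μ^(2)=-1

((0, 0, 1, 1); (4, 4, 0, 2))


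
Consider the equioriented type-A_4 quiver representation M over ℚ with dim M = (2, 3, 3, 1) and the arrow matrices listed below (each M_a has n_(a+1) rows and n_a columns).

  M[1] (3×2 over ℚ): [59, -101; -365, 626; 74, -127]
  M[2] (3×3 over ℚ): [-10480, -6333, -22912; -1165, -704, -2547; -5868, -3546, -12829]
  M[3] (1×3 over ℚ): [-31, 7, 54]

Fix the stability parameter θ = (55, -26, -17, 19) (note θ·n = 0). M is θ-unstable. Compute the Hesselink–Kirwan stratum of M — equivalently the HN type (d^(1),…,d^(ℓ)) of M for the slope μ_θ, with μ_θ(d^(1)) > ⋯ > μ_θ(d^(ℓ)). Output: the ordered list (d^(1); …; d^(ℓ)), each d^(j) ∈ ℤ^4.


Via rank(M_{q-1}∘⋯∘M_p): M ≅ I[1,3], I[1,4], I[2,3].
μ_θ-semistable layers: μ^(1)=19; μ^(2)=4; μ^(3)=-17; μ^(4)=-26

((0, 0, 0, 1); (2, 2, 2, 0); (0, 0, 1, 0); (0, 1, 0, 0))


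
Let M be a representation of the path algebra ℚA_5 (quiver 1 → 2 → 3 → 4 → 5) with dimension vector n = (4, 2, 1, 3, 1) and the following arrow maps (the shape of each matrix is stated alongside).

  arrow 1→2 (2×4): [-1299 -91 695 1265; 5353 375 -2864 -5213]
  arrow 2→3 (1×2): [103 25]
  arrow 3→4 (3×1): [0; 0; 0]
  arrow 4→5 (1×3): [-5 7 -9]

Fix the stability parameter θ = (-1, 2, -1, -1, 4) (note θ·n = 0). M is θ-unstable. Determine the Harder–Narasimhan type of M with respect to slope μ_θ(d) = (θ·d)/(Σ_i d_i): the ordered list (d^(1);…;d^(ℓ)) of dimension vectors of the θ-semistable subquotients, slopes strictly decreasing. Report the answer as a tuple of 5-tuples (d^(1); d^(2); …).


Via rank(M_{q-1}∘⋯∘M_p): M ≅ I[1,1]^2, I[1,2], I[1,3], I[4,4]^2, I[4,5].
μ_θ-semistable layers: μ^(1)=4; μ^(2)=2; μ^(3)=1/2; μ^(4)=-1

((0, 0, 0, 0, 1); (0, 1, 0, 0, 0); (0, 1, 1, 0, 0); (4, 0, 0, 3, 0))


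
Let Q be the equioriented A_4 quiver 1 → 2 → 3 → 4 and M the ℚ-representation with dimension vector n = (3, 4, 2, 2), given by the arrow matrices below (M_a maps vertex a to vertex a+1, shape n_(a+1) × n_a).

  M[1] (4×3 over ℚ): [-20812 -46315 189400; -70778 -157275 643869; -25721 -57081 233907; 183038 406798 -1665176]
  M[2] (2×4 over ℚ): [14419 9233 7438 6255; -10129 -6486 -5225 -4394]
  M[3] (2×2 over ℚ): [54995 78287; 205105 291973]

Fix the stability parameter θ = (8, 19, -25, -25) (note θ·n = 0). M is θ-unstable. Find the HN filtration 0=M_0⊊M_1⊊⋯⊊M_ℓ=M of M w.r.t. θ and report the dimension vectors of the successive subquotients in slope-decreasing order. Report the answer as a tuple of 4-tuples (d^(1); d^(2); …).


Interval decomposition of M: I[1,2], I[1,3], I[1,4], I[2,2], I[4,4].
HN type (ℓ=5): μ^(1)=19; μ^(2)=8; μ^(3)=2/3; μ^(4)=-23/4; μ^(5)=-25

((0, 2, 0, 0); (1, 0, 0, 0); (1, 1, 1, 0); (1, 1, 1, 1); (0, 0, 0, 1))


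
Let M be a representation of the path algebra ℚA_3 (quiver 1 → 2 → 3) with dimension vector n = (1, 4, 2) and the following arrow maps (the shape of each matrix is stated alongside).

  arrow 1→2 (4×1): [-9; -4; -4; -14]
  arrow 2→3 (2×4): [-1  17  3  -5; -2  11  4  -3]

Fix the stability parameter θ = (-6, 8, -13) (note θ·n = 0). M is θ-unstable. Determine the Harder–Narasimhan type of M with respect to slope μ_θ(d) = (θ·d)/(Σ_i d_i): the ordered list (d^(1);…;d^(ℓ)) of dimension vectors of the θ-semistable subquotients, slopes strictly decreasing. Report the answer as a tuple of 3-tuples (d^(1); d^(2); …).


Interval decomposition of M: I[1,3], I[2,2]^2, I[2,3].
HN type (ℓ=3): μ^(1)=8; μ^(2)=-5/2; μ^(3)=-6

((0, 2, 0); (0, 2, 2); (1, 0, 0))


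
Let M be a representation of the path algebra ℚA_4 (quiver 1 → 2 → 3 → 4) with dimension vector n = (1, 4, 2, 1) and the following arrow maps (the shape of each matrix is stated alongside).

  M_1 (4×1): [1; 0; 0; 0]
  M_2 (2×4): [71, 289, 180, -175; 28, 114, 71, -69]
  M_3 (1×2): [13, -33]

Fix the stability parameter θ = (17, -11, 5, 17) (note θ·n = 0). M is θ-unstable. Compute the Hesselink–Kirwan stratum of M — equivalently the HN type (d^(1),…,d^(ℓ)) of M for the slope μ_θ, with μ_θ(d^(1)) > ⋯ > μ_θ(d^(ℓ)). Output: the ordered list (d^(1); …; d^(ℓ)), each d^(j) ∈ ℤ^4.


Barcode: M ≅ I[1,4], I[2,2]^2, I[2,3]. HN layers by μ_θ (4 steps, strictly decreasing):
  μ^(1)=17; μ^(2)=5; μ^(3)=3; μ^(4)=-11

((0, 0, 0, 1); (0, 0, 2, 0); (1, 1, 0, 0); (0, 3, 0, 0))


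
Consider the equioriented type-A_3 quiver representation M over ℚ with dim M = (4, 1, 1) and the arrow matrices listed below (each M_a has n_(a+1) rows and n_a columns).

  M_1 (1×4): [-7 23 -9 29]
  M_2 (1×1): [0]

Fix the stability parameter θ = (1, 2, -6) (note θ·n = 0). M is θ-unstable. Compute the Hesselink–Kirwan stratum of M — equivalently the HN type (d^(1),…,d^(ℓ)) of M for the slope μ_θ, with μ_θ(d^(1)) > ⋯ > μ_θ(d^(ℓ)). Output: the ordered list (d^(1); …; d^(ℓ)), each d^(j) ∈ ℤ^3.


Barcode: M ≅ I[1,1]^3, I[1,2], I[3,3]. HN layers by μ_θ (3 steps, strictly decreasing):
  μ^(1)=2; μ^(2)=1; μ^(3)=-6

((0, 1, 0); (4, 0, 0); (0, 0, 1))


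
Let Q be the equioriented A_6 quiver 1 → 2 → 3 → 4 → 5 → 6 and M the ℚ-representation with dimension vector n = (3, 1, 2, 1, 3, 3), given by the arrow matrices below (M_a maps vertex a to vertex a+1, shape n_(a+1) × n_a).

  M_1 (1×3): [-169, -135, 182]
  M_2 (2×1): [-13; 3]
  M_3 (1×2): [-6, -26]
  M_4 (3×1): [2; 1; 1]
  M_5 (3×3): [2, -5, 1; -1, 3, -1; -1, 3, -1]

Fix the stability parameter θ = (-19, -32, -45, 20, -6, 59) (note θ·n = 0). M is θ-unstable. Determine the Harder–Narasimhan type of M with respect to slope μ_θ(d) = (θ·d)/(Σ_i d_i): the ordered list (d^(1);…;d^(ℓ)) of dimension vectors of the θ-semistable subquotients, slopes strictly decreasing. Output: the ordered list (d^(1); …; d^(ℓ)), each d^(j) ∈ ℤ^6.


Barcode: M ≅ I[1,1]^2, I[1,3], I[3,5], I[5,6]^2, I[6,6]. HN layers by μ_θ (6 steps, strictly decreasing):
  μ^(1)=59; μ^(2)=7; μ^(3)=-6; μ^(4)=-19; μ^(5)=-32; μ^(6)=-45

((0, 0, 0, 0, 0, 3); (0, 0, 0, 1, 1, 0); (0, 0, 0, 0, 2, 0); (2, 0, 0, 0, 0, 0); (1, 1, 1, 0, 0, 0); (0, 0, 1, 0, 0, 0))


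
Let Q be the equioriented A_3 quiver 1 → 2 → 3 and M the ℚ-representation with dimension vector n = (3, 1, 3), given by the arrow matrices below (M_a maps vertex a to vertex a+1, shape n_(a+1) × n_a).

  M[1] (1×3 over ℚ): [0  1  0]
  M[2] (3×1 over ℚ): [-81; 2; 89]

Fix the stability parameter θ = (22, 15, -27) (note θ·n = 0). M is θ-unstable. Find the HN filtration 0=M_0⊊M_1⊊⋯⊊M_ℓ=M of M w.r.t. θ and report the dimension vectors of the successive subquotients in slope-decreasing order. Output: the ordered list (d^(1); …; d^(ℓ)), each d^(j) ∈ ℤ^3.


Interval decomposition of M: I[1,1]^2, I[1,3], I[3,3]^2.
HN type (ℓ=3): μ^(1)=22; μ^(2)=10/3; μ^(3)=-27

((2, 0, 0); (1, 1, 1); (0, 0, 2))


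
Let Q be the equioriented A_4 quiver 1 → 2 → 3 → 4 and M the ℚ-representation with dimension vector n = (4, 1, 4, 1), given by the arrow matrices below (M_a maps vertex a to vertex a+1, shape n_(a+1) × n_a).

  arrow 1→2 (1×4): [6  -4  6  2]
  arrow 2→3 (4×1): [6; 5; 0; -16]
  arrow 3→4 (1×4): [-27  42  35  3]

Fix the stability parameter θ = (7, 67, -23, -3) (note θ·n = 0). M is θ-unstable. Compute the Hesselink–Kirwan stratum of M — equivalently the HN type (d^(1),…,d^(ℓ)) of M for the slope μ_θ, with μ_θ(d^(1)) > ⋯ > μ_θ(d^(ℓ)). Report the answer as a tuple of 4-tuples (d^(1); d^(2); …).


Barcode: M ≅ I[1,1]^3, I[1,3], I[3,3]^2, I[3,4]. HN layers by μ_θ (4 steps, strictly decreasing):
  μ^(1)=22; μ^(2)=7; μ^(3)=-3; μ^(4)=-23

((0, 1, 1, 0); (4, 0, 0, 0); (0, 0, 0, 1); (0, 0, 3, 0))


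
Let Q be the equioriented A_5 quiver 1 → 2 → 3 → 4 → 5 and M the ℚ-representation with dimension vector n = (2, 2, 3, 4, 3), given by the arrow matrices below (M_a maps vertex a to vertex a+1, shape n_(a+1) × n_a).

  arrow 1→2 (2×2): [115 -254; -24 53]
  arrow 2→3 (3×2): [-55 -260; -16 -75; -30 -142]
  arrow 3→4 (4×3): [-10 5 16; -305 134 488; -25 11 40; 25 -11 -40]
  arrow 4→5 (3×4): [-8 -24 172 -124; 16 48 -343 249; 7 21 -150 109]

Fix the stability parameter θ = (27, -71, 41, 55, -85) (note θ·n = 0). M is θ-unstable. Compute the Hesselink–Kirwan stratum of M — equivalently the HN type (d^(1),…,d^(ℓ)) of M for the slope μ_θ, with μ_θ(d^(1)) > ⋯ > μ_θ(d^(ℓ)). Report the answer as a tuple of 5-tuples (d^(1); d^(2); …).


Interval decomposition of M: I[1,4]^2, I[3,3], I[4,5]^2, I[5,5].
HN type (ℓ=5): μ^(1)=55; μ^(2)=41; μ^(3)=-15; μ^(4)=-22; μ^(5)=-85

((0, 0, 0, 2, 0); (0, 0, 3, 0, 0); (0, 0, 0, 2, 2); (2, 2, 0, 0, 0); (0, 0, 0, 0, 1))


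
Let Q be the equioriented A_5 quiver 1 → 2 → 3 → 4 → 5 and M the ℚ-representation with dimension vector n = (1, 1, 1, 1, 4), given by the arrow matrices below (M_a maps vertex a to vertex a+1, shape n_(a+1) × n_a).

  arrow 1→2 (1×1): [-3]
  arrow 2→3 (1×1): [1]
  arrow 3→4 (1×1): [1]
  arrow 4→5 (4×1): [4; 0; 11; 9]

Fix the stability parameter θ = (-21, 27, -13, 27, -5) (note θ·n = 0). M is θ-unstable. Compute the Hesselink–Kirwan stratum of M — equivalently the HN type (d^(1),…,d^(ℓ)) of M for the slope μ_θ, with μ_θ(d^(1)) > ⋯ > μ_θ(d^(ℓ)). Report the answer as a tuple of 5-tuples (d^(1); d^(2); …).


Barcode: M ≅ I[1,5], I[5,5]^3. HN layers by μ_θ (4 steps, strictly decreasing):
  μ^(1)=11; μ^(2)=7; μ^(3)=-5; μ^(4)=-21

((0, 0, 0, 1, 1); (0, 1, 1, 0, 0); (0, 0, 0, 0, 3); (1, 0, 0, 0, 0))


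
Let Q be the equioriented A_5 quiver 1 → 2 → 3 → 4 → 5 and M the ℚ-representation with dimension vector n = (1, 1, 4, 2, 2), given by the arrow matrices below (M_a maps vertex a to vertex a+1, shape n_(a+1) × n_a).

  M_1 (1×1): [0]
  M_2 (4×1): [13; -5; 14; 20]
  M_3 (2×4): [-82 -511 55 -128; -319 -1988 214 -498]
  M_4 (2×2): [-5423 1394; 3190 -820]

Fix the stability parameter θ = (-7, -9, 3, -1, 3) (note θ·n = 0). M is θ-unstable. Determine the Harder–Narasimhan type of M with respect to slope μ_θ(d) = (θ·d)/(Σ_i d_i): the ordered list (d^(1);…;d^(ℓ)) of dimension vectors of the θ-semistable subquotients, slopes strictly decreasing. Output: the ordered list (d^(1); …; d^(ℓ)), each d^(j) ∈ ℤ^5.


Barcode: M ≅ I[1,1], I[2,5], I[3,3]^2, I[3,4], I[5,5]. HN layers by μ_θ (4 steps, strictly decreasing):
  μ^(1)=3; μ^(2)=1; μ^(3)=-7; μ^(4)=-9

((0, 0, 2, 0, 2); (0, 0, 2, 2, 0); (1, 0, 0, 0, 0); (0, 1, 0, 0, 0))


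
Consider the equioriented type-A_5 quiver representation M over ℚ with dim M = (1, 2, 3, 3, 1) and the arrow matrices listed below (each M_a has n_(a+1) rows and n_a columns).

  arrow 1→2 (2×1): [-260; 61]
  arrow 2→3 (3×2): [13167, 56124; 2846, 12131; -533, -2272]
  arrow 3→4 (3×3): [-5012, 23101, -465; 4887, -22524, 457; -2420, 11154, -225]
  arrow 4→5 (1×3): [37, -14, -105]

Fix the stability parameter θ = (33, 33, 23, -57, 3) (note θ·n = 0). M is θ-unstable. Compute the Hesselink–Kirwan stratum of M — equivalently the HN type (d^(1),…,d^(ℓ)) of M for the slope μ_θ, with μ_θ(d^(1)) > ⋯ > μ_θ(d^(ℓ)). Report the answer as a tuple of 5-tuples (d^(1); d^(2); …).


Barcode: M ≅ I[1,5], I[2,4], I[3,4]. HN layers by μ_θ (3 steps, strictly decreasing):
  μ^(1)=7; μ^(2)=-1/3; μ^(3)=-17

((1, 1, 1, 1, 1); (0, 1, 1, 1, 0); (0, 0, 1, 1, 0))


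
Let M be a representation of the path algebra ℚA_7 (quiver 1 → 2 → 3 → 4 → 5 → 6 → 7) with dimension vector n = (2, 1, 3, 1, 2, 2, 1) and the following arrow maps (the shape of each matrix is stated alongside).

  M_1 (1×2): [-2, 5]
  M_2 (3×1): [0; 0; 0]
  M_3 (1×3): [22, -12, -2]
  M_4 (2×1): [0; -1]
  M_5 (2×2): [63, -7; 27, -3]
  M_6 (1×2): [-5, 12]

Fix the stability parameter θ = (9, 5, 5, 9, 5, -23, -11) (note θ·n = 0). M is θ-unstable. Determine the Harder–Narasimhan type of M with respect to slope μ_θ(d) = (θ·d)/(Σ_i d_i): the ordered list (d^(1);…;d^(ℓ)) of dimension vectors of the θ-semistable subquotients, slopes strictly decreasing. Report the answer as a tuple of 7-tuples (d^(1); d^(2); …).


Barcode: M ≅ I[1,1], I[1,2], I[3,3]^2, I[3,7], I[5,5], I[6,6]. HN layers by μ_θ (5 steps, strictly decreasing):
  μ^(1)=9; μ^(2)=7; μ^(3)=5; μ^(4)=-3; μ^(5)=-23

((1, 0, 0, 0, 0, 0, 0); (1, 1, 0, 0, 0, 0, 0); (0, 0, 2, 0, 1, 0, 0); (0, 0, 1, 1, 1, 1, 1); (0, 0, 0, 0, 0, 1, 0))


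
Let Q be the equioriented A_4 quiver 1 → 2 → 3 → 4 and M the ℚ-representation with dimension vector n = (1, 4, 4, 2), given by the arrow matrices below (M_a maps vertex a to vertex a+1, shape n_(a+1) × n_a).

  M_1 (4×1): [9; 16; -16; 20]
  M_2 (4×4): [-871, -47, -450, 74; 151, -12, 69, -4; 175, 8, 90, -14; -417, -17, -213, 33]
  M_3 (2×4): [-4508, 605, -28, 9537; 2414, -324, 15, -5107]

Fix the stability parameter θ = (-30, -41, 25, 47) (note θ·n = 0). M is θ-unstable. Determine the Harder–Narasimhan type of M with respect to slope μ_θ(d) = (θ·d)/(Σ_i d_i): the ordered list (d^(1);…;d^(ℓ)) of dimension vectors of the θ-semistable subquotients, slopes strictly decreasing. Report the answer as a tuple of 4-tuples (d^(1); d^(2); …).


Barcode: M ≅ I[1,4], I[2,3]^2, I[2,4]. HN layers by μ_θ (4 steps, strictly decreasing):
  μ^(1)=47; μ^(2)=25; μ^(3)=-71/2; μ^(4)=-41

((0, 0, 0, 2); (0, 0, 4, 0); (1, 1, 0, 0); (0, 3, 0, 0))


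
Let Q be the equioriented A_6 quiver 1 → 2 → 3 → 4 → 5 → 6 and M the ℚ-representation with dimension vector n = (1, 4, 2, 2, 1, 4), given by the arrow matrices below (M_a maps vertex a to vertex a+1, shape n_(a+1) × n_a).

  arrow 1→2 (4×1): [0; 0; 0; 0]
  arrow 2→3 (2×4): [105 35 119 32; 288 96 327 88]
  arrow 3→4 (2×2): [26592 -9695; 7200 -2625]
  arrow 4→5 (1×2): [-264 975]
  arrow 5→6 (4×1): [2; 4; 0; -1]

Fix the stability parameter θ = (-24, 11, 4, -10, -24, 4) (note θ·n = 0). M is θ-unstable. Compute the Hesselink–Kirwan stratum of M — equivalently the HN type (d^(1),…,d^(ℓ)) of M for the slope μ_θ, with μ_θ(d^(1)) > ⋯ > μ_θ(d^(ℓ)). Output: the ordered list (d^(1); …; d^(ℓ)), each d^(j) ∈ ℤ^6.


Interval decomposition of M: I[1,1], I[2,2]^2, I[2,3], I[2,6], I[4,4], I[6,6]^3.
HN type (ℓ=6): μ^(1)=11; μ^(2)=15/2; μ^(3)=4; μ^(4)=-19/4; μ^(5)=-10; μ^(6)=-24

((0, 2, 0, 0, 0, 0); (0, 1, 1, 0, 0, 0); (0, 0, 0, 0, 0, 4); (0, 1, 1, 1, 1, 0); (0, 0, 0, 1, 0, 0); (1, 0, 0, 0, 0, 0))


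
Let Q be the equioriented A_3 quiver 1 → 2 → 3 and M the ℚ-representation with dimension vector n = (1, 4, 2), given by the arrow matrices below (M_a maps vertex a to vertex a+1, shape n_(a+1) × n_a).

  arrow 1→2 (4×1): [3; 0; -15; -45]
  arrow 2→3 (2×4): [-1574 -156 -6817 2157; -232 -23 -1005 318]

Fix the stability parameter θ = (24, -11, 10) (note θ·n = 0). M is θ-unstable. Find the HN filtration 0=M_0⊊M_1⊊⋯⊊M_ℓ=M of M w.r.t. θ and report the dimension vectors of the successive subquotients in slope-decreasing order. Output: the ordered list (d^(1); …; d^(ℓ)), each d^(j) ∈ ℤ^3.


Barcode: M ≅ I[1,3], I[2,2]^2, I[2,3]. HN layers by μ_θ (3 steps, strictly decreasing):
  μ^(1)=10; μ^(2)=13/2; μ^(3)=-11

((0, 0, 2); (1, 1, 0); (0, 3, 0))


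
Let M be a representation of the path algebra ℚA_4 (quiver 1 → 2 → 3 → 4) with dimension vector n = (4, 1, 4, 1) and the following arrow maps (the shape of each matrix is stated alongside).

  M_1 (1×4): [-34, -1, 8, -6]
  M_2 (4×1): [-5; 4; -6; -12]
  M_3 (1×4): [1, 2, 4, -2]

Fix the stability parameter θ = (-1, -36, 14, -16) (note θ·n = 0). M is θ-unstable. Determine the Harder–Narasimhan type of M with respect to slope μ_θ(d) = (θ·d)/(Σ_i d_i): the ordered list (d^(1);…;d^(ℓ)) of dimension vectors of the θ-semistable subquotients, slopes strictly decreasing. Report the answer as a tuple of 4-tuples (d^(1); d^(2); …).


Via rank(M_{q-1}∘⋯∘M_p): M ≅ I[1,1]^3, I[1,4], I[3,3]^3.
μ_θ-semistable layers: μ^(1)=14; μ^(2)=-1; μ^(3)=-37/2

((0, 0, 3, 0); (3, 0, 1, 1); (1, 1, 0, 0))


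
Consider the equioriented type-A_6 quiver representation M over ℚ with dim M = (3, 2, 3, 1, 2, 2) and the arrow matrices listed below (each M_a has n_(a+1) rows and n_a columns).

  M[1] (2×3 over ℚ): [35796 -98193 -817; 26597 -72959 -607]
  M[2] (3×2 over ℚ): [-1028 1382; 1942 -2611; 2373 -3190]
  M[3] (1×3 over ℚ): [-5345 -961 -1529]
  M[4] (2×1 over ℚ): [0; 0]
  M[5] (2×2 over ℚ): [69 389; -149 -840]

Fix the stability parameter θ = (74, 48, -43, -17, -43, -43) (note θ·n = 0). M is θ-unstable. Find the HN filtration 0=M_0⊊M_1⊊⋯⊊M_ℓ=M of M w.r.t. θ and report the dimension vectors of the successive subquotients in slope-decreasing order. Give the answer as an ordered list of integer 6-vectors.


Barcode: M ≅ I[1,1], I[1,3], I[1,4], I[3,3], I[5,6]^2. HN layers by μ_θ (4 steps, strictly decreasing):
  μ^(1)=74; μ^(2)=79/3; μ^(3)=31/2; μ^(4)=-43

((1, 0, 0, 0, 0, 0); (1, 1, 1, 0, 0, 0); (1, 1, 1, 1, 0, 0); (0, 0, 1, 0, 2, 2))


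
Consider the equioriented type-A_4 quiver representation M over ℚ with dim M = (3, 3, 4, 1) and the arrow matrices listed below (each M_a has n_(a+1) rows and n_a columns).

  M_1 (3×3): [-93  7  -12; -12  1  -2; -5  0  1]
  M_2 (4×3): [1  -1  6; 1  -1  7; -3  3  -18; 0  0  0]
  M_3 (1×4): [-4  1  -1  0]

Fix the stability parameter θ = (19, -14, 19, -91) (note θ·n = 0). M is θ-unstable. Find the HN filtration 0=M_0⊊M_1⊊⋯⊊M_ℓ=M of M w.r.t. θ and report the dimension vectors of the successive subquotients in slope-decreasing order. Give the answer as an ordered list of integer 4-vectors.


Via rank(M_{q-1}∘⋯∘M_p): M ≅ I[1,2], I[1,3], I[1,4], I[3,3]^2.
μ_θ-semistable layers: μ^(1)=19; μ^(2)=5/2; μ^(3)=-67/4

((0, 0, 3, 0); (2, 2, 0, 0); (1, 1, 1, 1))


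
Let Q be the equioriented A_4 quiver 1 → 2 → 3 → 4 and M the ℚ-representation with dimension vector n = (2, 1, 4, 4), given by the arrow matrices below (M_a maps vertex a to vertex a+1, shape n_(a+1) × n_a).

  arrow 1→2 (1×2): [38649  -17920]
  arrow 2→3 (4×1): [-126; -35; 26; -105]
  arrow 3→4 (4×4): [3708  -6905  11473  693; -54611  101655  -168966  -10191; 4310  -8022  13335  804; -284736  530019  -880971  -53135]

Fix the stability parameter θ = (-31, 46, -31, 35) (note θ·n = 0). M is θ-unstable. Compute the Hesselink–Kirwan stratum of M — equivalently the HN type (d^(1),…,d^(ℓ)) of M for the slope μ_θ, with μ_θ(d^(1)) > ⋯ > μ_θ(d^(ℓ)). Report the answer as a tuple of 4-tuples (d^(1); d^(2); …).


Via rank(M_{q-1}∘⋯∘M_p): M ≅ I[1,1], I[1,3], I[3,4]^3, I[4,4].
μ_θ-semistable layers: μ^(1)=35; μ^(2)=15/2; μ^(3)=-31

((0, 0, 0, 4); (0, 1, 1, 0); (2, 0, 3, 0))


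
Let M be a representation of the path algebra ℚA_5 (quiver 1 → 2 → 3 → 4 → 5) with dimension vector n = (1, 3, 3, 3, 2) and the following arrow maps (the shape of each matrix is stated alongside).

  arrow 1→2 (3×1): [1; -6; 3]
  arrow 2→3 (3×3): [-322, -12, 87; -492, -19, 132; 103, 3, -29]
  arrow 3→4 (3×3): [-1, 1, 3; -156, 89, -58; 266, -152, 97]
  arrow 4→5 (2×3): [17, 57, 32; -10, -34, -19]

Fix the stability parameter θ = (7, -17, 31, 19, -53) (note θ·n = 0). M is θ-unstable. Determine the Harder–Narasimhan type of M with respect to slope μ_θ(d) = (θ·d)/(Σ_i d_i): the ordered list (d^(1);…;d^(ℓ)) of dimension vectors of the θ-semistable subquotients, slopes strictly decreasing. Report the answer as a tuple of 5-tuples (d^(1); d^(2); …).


Via rank(M_{q-1}∘⋯∘M_p): M ≅ I[1,5], I[2,4], I[2,5].
μ_θ-semistable layers: μ^(1)=25; μ^(2)=-1; μ^(3)=-5; μ^(4)=-17

((0, 0, 1, 1, 0); (0, 0, 2, 2, 2); (1, 1, 0, 0, 0); (0, 2, 0, 0, 0))


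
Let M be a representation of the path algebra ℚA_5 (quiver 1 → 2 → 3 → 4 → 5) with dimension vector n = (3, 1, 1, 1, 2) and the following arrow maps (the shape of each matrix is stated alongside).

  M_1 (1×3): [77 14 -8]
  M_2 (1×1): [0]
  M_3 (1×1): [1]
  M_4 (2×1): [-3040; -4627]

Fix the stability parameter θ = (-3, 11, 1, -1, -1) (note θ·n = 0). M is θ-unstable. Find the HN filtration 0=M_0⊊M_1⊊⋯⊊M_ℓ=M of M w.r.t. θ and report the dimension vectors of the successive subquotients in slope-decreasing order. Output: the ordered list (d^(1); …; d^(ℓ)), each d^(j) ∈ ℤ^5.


Barcode: M ≅ I[1,1]^2, I[1,2], I[3,5], I[5,5]. HN layers by μ_θ (4 steps, strictly decreasing):
  μ^(1)=11; μ^(2)=-1/3; μ^(3)=-1; μ^(4)=-3

((0, 1, 0, 0, 0); (0, 0, 1, 1, 1); (0, 0, 0, 0, 1); (3, 0, 0, 0, 0))


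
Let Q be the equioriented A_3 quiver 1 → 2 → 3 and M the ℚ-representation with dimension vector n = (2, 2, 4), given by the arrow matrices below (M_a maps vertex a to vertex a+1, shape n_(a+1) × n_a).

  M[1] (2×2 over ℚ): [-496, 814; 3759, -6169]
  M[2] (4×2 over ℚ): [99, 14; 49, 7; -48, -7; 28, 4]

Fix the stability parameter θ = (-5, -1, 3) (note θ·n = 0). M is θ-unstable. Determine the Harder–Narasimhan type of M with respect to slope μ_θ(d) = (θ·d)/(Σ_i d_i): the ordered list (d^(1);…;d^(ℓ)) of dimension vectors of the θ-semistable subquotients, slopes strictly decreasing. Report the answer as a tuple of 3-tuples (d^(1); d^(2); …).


Via rank(M_{q-1}∘⋯∘M_p): M ≅ I[1,3]^2, I[3,3]^2.
μ_θ-semistable layers: μ^(1)=3; μ^(2)=-1; μ^(3)=-5

((0, 0, 4); (0, 2, 0); (2, 0, 0))


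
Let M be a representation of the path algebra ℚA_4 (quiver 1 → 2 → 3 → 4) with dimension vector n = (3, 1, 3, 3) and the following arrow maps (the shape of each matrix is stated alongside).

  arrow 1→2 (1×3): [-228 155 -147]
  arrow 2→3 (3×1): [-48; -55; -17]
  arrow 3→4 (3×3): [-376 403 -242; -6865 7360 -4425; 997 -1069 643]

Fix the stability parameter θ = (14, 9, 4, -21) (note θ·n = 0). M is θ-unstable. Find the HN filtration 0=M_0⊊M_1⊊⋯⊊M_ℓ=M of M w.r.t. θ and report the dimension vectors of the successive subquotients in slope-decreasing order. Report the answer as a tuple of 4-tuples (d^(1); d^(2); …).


Barcode: M ≅ I[1,1]^2, I[1,4], I[3,3], I[3,4], I[4,4]. HN layers by μ_θ (5 steps, strictly decreasing):
  μ^(1)=14; μ^(2)=4; μ^(3)=3/2; μ^(4)=-17/2; μ^(5)=-21

((2, 0, 0, 0); (0, 0, 1, 0); (1, 1, 1, 1); (0, 0, 1, 1); (0, 0, 0, 1))


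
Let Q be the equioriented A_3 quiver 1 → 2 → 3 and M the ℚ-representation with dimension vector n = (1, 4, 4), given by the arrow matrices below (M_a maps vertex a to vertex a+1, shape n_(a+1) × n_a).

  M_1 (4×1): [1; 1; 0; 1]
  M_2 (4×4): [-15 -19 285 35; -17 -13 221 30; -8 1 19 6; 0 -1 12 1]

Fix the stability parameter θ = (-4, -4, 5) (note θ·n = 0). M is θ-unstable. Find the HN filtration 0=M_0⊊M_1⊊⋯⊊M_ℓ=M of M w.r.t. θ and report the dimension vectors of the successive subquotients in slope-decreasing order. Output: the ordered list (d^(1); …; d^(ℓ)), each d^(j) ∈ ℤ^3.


Barcode: M ≅ I[1,3], I[2,3]^3. HN layers by μ_θ (2 steps, strictly decreasing):
  μ^(1)=5; μ^(2)=-4

((0, 0, 4); (1, 4, 0))


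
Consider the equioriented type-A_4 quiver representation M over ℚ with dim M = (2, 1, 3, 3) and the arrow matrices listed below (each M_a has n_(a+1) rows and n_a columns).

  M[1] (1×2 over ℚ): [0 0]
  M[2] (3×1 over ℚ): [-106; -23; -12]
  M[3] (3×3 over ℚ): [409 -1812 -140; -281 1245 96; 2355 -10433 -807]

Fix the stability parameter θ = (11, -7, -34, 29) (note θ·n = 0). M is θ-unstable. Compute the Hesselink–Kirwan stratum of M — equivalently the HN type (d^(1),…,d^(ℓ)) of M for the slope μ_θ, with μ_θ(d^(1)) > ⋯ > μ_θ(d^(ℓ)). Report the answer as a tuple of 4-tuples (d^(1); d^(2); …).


Via rank(M_{q-1}∘⋯∘M_p): M ≅ I[1,1]^2, I[2,4], I[3,4]^2.
μ_θ-semistable layers: μ^(1)=29; μ^(2)=11; μ^(3)=-41/2; μ^(4)=-34

((0, 0, 0, 3); (2, 0, 0, 0); (0, 1, 1, 0); (0, 0, 2, 0))


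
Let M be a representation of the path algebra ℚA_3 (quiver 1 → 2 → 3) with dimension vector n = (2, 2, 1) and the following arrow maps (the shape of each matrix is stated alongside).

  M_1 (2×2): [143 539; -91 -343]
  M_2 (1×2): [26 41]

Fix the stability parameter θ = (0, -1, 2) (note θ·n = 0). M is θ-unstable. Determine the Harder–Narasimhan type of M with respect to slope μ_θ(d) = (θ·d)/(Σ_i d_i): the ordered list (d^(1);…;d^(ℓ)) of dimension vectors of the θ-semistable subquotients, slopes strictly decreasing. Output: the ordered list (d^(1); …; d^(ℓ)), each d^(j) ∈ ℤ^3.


Via rank(M_{q-1}∘⋯∘M_p): M ≅ I[1,1], I[1,3], I[2,2].
μ_θ-semistable layers: μ^(1)=2; μ^(2)=0; μ^(3)=-1/2; μ^(4)=-1

((0, 0, 1); (1, 0, 0); (1, 1, 0); (0, 1, 0))


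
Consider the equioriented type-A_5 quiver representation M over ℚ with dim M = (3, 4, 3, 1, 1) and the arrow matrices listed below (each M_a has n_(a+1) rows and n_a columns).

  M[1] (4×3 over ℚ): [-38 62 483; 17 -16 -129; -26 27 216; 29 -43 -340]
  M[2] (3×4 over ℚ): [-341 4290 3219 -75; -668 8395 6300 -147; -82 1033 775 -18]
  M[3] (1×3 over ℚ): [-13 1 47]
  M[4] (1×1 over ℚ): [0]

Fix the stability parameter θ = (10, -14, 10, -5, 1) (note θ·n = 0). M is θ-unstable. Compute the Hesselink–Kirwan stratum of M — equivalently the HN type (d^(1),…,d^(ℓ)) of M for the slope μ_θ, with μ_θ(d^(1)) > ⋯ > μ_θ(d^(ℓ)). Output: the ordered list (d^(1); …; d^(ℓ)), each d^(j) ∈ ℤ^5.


Barcode: M ≅ I[1,3]^2, I[1,4], I[2,2], I[5,5]. HN layers by μ_θ (5 steps, strictly decreasing):
  μ^(1)=10; μ^(2)=5/2; μ^(3)=1; μ^(4)=-2; μ^(5)=-14

((0, 0, 2, 0, 0); (0, 0, 1, 1, 0); (0, 0, 0, 0, 1); (3, 3, 0, 0, 0); (0, 1, 0, 0, 0))


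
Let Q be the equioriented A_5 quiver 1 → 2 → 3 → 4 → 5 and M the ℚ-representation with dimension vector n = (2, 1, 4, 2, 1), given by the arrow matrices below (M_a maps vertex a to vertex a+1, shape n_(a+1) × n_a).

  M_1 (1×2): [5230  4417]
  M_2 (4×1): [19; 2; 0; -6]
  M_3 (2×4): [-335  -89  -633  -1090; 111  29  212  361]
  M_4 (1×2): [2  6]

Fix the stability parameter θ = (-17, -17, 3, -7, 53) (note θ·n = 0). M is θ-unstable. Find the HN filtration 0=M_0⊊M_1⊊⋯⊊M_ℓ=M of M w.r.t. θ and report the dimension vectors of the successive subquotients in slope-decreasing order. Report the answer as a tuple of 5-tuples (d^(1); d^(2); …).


Interval decomposition of M: I[1,1], I[1,4], I[3,3]^2, I[3,5].
HN type (ℓ=4): μ^(1)=53; μ^(2)=3; μ^(3)=-2; μ^(4)=-17

((0, 0, 0, 0, 1); (0, 0, 2, 0, 0); (0, 0, 2, 2, 0); (2, 1, 0, 0, 0))
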